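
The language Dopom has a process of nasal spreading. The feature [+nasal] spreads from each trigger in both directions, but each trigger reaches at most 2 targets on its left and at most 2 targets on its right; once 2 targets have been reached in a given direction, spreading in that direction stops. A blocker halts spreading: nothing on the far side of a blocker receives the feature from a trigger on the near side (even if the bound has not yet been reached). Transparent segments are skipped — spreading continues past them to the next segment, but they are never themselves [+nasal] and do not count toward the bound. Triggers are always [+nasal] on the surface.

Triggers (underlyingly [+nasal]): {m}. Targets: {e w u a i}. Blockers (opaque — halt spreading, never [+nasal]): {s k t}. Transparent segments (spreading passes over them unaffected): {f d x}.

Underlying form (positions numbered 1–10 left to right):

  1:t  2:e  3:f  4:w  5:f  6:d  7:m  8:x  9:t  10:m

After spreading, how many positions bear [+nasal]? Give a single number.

From /m/ at 7 rightward: 8 /x/ transparent; 9 /t/ blocks.
From /m/ at 7 leftward: 6 /d/ transparent; 5 /f/ transparent; 4 /w/ → [+nasal]; 3 /f/ transparent; 2 /e/ → [+nasal]; bound reached.
From /m/ at 10 rightward: word edge.
From /m/ at 10 leftward: 9 /t/ blocks.
[+nasal] positions on the surface: 2 4 7 10.

4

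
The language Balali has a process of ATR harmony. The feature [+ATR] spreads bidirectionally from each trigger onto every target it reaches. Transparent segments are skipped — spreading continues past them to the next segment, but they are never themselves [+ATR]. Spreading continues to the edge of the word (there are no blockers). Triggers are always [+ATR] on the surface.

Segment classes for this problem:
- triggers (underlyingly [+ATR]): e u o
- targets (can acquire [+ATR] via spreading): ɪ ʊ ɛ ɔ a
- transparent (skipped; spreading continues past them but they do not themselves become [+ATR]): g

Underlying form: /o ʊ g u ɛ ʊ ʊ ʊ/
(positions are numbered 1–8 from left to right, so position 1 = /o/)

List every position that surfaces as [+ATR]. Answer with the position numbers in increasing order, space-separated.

From /o/ at 1 rightward: 2 /ʊ/ → [+ATR]; 3 /g/ transparent; 4 /u/ is itself a trigger — this domain ends here.
From /o/ at 1 leftward: word edge.
From /u/ at 4 rightward: 5 /ɛ/ → [+ATR]; 6 /ʊ/ → [+ATR]; 7 /ʊ/ → [+ATR]; 8 /ʊ/ → [+ATR]; word edge.
From /u/ at 4 leftward: 3 /g/ transparent; 2 /ʊ/ → [+ATR]; 1 /o/ is itself a trigger — this domain ends here.

1 2 4 5 6 7 8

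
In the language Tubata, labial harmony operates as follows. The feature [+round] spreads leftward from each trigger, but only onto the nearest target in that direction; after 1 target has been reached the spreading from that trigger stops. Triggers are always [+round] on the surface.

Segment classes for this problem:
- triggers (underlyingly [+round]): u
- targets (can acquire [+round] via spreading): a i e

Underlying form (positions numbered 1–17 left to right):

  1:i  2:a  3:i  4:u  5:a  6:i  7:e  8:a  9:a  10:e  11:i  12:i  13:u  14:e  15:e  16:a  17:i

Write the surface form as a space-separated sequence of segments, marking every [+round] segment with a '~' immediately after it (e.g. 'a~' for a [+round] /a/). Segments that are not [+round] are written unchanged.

From /u/ at 4 leftward: 3 /i/ → [+round]; bound reached.
From /u/ at 13 leftward: 12 /i/ → [+round]; bound reached.
Targets with no active source: positions 1 2 5 6 7 8 9 10 11 14 15 16 17 stay [-round].
[+round] positions on the surface: 3 4 12 13.

i a i~ u~ a i e a a e i i~ u~ e e a i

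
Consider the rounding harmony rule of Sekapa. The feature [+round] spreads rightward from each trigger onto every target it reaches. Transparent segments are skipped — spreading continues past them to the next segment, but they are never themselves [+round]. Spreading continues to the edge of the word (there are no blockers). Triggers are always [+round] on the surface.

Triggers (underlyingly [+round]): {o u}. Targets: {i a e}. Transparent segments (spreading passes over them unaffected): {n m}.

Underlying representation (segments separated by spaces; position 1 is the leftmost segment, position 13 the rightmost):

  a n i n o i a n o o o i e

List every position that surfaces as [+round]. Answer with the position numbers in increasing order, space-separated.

5 6 7 9 10 11 12 13

From /o/ at 5 rightward: 6 /i/ → [+round]; 7 /a/ → [+round]; 8 /n/ transparent; 9 /o/ is itself a trigger — this domain ends here.
From /o/ at 9 rightward: 10 /o/ is itself a trigger — this domain ends here.
From /o/ at 10 rightward: 11 /o/ is itself a trigger — this domain ends here.
From /o/ at 11 rightward: 12 /i/ → [+round]; 13 /e/ → [+round]; word edge.
Targets with no active source: positions 1 3 stay [-round].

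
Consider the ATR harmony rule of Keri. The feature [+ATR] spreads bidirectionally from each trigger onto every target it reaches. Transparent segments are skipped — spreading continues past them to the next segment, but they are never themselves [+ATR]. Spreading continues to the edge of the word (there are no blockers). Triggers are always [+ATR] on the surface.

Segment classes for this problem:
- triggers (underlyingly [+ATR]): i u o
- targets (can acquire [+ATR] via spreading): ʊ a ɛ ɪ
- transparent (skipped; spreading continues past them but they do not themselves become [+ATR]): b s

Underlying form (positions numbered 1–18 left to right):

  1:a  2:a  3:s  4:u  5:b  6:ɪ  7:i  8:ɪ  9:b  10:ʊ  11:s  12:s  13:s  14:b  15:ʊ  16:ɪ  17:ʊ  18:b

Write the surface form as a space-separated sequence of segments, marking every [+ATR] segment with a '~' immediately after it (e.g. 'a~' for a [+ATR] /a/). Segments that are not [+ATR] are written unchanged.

From /u/ at 4 rightward: 5 /b/ transparent; 6 /ɪ/ → [+ATR]; 7 /i/ is itself a trigger — this domain ends here.
From /u/ at 4 leftward: 3 /s/ transparent; 2 /a/ → [+ATR]; 1 /a/ → [+ATR]; word edge.
From /i/ at 7 rightward: 8 /ɪ/ → [+ATR]; 9 /b/ transparent; 10 /ʊ/ → [+ATR]; 11 /s/ transparent; 12 /s/ transparent; 13 /s/ transparent; 14 /b/ transparent; 15 /ʊ/ → [+ATR]; 16 /ɪ/ → [+ATR]; 17 /ʊ/ → [+ATR]; 18 /b/ transparent; word edge.
From /i/ at 7 leftward: 6 /ɪ/ → [+ATR]; 5 /b/ transparent; 4 /u/ is itself a trigger — this domain ends here.
[+ATR] positions on the surface: 1 2 4 6 7 8 10 15 16 17.

a~ a~ s u~ b ɪ~ i~ ɪ~ b ʊ~ s s s b ʊ~ ɪ~ ʊ~ b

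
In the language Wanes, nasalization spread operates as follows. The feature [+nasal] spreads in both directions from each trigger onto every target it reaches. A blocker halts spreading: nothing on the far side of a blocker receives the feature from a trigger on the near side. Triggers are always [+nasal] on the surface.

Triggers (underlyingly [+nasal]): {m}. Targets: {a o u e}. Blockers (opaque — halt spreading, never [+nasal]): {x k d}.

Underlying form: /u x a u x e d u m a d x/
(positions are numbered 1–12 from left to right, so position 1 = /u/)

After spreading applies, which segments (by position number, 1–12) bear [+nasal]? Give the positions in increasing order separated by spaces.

8 9 10

From /m/ at 9 rightward: 10 /a/ → [+nasal]; 11 /d/ blocks.
From /m/ at 9 leftward: 8 /u/ → [+nasal]; 7 /d/ blocks.
Targets with no active source: positions 1 3 4 6 stay [-nasal].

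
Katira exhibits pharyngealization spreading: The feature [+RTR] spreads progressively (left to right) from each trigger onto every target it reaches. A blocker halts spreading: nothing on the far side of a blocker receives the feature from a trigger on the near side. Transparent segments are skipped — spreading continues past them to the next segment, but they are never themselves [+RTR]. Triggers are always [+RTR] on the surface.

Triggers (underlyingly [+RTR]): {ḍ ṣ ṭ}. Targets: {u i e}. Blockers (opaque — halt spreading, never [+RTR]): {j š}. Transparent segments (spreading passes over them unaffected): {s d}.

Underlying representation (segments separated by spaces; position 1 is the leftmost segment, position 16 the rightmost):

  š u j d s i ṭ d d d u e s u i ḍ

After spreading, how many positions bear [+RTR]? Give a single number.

6

From /ṭ/ at 7 rightward: 8 /d/ transparent; 9 /d/ transparent; 10 /d/ transparent; 11 /u/ → [+RTR]; 12 /e/ → [+RTR]; 13 /s/ transparent; 14 /u/ → [+RTR]; 15 /i/ → [+RTR]; 16 /ḍ/ is itself a trigger — this domain ends here.
From /ḍ/ at 16 rightward: word edge.
Targets with no active source: positions 2 6 stay [-emphatic].
[+RTR] positions on the surface: 7 11 12 14 15 16.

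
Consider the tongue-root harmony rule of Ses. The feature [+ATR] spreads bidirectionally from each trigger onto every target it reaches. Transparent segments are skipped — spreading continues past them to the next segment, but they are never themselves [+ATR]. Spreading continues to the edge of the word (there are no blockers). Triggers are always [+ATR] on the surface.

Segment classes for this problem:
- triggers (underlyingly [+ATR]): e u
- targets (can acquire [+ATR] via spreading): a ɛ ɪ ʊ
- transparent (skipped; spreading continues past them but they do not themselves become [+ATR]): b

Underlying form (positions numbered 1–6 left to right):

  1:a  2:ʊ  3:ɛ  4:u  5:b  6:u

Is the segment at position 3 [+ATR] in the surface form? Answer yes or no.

From /u/ at 4 rightward: 5 /b/ transparent; 6 /u/ is itself a trigger — this domain ends here.
From /u/ at 4 leftward: 3 /ɛ/ → [+ATR]; 2 /ʊ/ → [+ATR]; 1 /a/ → [+ATR]; word edge.
From /u/ at 6 rightward: word edge.
From /u/ at 6 leftward: 5 /b/ transparent; 4 /u/ is itself a trigger — this domain ends here.
[+ATR] positions on the surface: 1 2 3 4 6.

yes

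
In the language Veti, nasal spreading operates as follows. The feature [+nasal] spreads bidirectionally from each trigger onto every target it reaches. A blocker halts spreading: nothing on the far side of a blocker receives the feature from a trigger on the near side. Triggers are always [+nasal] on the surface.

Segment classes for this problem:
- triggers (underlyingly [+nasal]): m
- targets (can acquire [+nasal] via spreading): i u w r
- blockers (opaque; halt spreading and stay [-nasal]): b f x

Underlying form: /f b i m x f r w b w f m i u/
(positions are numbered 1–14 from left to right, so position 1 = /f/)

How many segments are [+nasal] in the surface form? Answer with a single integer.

From /m/ at 4 rightward: 5 /x/ blocks.
From /m/ at 4 leftward: 3 /i/ → [+nasal]; 2 /b/ blocks.
From /m/ at 12 rightward: 13 /i/ → [+nasal]; 14 /u/ → [+nasal]; word edge.
From /m/ at 12 leftward: 11 /f/ blocks.
Targets with no active source: positions 7 8 10 stay [-nasal].
[+nasal] positions on the surface: 3 4 12 13 14.

5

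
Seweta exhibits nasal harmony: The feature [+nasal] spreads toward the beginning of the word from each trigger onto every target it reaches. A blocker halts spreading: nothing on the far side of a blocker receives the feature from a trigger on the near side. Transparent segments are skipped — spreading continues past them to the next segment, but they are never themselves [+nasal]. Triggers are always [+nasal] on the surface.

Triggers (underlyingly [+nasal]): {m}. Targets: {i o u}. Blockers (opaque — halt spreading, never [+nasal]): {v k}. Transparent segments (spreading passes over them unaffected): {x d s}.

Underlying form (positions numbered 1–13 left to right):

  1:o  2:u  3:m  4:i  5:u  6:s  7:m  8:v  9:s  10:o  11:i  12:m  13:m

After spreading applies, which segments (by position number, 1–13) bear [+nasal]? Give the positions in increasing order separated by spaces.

1 2 3 4 5 7 10 11 12 13

From /m/ at 3 leftward: 2 /u/ → [+nasal]; 1 /o/ → [+nasal]; word edge.
From /m/ at 7 leftward: 6 /s/ transparent; 5 /u/ → [+nasal]; 4 /i/ → [+nasal]; 3 /m/ is itself a trigger — this domain ends here.
From /m/ at 12 leftward: 11 /i/ → [+nasal]; 10 /o/ → [+nasal]; 9 /s/ transparent; 8 /v/ blocks.
From /m/ at 13 leftward: 12 /m/ is itself a trigger — this domain ends here.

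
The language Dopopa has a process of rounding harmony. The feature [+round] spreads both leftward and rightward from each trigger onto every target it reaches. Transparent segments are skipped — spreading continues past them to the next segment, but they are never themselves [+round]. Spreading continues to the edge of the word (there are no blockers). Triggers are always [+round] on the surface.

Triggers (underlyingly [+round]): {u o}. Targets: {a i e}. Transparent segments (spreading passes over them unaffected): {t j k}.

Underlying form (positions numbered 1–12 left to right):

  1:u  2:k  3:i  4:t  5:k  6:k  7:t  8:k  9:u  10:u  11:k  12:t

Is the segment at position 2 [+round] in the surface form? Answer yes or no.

no

From /u/ at 1 rightward: 2 /k/ transparent; 3 /i/ → [+round]; 4 /t/ transparent; 5 /k/ transparent; 6 /k/ transparent; 7 /t/ transparent; 8 /k/ transparent; 9 /u/ is itself a trigger — this domain ends here.
From /u/ at 1 leftward: word edge.
From /u/ at 9 rightward: 10 /u/ is itself a trigger — this domain ends here.
From /u/ at 9 leftward: 8 /k/ transparent; 7 /t/ transparent; 6 /k/ transparent; 5 /k/ transparent; 4 /t/ transparent; 3 /i/ → [+round]; 2 /k/ transparent; 1 /u/ is itself a trigger — this domain ends here.
From /u/ at 10 rightward: 11 /k/ transparent; 12 /t/ transparent; word edge.
From /u/ at 10 leftward: 9 /u/ is itself a trigger — this domain ends here.
[+round] positions on the surface: 1 3 9 10.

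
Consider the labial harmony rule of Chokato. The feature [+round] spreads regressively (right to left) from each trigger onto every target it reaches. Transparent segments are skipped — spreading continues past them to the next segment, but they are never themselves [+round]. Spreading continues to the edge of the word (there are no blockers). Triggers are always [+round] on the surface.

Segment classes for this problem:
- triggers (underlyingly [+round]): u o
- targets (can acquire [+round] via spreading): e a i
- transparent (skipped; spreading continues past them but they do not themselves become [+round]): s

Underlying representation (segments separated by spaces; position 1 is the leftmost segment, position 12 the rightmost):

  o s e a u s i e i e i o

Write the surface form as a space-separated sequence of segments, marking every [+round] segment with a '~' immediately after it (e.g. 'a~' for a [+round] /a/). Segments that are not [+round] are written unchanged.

From /o/ at 1 leftward: word edge.
From /u/ at 5 leftward: 4 /a/ → [+round]; 3 /e/ → [+round]; 2 /s/ transparent; 1 /o/ is itself a trigger — this domain ends here.
From /o/ at 12 leftward: 11 /i/ → [+round]; 10 /e/ → [+round]; 9 /i/ → [+round]; 8 /e/ → [+round]; 7 /i/ → [+round]; 6 /s/ transparent; 5 /u/ is itself a trigger — this domain ends here.
[+round] positions on the surface: 1 3 4 5 7 8 9 10 11 12.

o~ s e~ a~ u~ s i~ e~ i~ e~ i~ o~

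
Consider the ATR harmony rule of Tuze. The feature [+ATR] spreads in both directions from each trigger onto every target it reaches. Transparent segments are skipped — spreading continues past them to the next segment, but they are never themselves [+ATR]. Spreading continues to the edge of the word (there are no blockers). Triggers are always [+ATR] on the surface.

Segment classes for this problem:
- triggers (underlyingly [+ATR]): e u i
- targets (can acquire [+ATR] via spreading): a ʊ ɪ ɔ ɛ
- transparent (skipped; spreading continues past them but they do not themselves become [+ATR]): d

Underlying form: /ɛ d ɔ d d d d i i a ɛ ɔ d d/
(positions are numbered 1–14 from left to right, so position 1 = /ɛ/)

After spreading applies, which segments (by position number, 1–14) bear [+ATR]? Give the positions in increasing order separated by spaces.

From /i/ at 8 rightward: 9 /i/ is itself a trigger — this domain ends here.
From /i/ at 8 leftward: 7 /d/ transparent; 6 /d/ transparent; 5 /d/ transparent; 4 /d/ transparent; 3 /ɔ/ → [+ATR]; 2 /d/ transparent; 1 /ɛ/ → [+ATR]; word edge.
From /i/ at 9 rightward: 10 /a/ → [+ATR]; 11 /ɛ/ → [+ATR]; 12 /ɔ/ → [+ATR]; 13 /d/ transparent; 14 /d/ transparent; word edge.
From /i/ at 9 leftward: 8 /i/ is itself a trigger — this domain ends here.

1 3 8 9 10 11 12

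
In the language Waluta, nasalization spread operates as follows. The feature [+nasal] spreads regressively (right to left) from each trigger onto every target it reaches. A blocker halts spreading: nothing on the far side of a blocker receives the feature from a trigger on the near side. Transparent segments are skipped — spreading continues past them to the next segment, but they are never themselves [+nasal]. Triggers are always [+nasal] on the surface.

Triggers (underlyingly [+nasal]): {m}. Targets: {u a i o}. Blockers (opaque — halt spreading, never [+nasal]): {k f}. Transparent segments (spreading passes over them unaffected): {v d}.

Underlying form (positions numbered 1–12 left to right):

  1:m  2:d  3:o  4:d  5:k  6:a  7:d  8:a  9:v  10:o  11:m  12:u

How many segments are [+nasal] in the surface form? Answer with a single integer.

From /m/ at 1 leftward: word edge.
From /m/ at 11 leftward: 10 /o/ → [+nasal]; 9 /v/ transparent; 8 /a/ → [+nasal]; 7 /d/ transparent; 6 /a/ → [+nasal]; 5 /k/ blocks.
Targets with no active source: positions 3 12 stay [-nasal].
[+nasal] positions on the surface: 1 6 8 10 11.

5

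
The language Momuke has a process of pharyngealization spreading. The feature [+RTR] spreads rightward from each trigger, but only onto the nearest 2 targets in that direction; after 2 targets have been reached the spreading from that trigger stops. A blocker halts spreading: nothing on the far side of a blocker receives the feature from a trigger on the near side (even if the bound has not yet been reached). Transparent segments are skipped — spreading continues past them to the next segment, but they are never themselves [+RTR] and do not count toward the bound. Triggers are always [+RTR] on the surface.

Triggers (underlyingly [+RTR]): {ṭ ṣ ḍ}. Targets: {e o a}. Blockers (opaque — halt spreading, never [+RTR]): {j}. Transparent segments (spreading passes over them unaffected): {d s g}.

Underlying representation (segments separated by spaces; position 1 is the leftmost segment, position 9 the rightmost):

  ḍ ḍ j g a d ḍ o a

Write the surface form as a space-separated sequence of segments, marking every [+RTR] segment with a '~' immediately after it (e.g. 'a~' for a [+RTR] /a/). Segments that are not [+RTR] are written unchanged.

From /ḍ/ at 1 rightward: 2 /ḍ/ is itself a trigger — this domain ends here.
From /ḍ/ at 2 rightward: 3 /j/ blocks.
From /ḍ/ at 7 rightward: 8 /o/ → [+RTR]; 9 /a/ → [+RTR]; bound reached.
Target with no active source: position 5 stays [-emphatic].
[+RTR] positions on the surface: 1 2 7 8 9.

ḍ~ ḍ~ j g a d ḍ~ o~ a~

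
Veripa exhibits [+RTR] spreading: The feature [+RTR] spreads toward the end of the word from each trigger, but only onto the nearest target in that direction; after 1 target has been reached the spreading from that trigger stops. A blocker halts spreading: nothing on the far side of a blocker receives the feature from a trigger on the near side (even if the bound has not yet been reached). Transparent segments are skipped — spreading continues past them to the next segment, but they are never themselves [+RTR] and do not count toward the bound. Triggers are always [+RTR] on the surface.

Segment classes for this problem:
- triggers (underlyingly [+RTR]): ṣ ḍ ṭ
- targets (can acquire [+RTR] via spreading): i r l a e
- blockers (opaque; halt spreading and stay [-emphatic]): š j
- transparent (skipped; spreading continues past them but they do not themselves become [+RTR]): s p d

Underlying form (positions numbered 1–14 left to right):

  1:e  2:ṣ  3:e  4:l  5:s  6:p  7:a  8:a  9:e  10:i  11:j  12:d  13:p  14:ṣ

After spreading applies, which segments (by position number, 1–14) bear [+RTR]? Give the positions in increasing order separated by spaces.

From /ṣ/ at 2 rightward: 3 /e/ → [+RTR]; bound reached.
From /ṣ/ at 14 rightward: word edge.
Targets with no active source: positions 1 4 7 8 9 10 stay [-emphatic].

2 3 14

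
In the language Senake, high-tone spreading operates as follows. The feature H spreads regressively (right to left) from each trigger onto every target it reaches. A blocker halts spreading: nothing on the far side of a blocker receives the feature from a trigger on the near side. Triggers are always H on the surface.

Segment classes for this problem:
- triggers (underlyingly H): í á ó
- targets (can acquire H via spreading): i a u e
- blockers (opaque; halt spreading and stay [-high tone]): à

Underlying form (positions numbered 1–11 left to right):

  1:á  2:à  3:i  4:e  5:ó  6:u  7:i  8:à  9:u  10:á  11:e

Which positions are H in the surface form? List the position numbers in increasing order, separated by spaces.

From /á/ at 1 leftward: word edge.
From /ó/ at 5 leftward: 4 /e/ → H; 3 /i/ → H; 2 /à/ blocks.
From /á/ at 10 leftward: 9 /u/ → H; 8 /à/ blocks.
Targets with no active source: positions 6 7 11 stay [-high tone].

1 3 4 5 9 10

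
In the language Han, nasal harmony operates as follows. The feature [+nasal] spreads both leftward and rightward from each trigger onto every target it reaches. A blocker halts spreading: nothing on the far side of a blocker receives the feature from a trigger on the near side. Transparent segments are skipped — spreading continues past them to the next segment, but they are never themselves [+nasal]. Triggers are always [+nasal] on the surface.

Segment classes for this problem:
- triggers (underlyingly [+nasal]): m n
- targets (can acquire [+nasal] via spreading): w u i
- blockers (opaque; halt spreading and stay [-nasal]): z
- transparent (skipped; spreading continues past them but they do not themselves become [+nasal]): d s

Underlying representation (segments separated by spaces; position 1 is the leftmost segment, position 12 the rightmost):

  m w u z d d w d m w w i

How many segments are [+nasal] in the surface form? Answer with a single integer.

From /m/ at 1 rightward: 2 /w/ → [+nasal]; 3 /u/ → [+nasal]; 4 /z/ blocks.
From /m/ at 1 leftward: word edge.
From /m/ at 9 rightward: 10 /w/ → [+nasal]; 11 /w/ → [+nasal]; 12 /i/ → [+nasal]; word edge.
From /m/ at 9 leftward: 8 /d/ transparent; 7 /w/ → [+nasal]; 6 /d/ transparent; 5 /d/ transparent; 4 /z/ blocks.
[+nasal] positions on the surface: 1 2 3 7 9 10 11 12.

8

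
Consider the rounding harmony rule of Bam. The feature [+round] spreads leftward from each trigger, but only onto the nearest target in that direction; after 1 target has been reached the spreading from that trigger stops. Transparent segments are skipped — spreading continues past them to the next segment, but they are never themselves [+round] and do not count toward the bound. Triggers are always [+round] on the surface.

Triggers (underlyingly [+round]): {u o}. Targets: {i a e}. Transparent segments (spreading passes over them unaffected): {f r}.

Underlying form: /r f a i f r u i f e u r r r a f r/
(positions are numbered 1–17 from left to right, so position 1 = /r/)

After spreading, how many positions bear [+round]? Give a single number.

From /u/ at 7 leftward: 6 /r/ transparent; 5 /f/ transparent; 4 /i/ → [+round]; bound reached.
From /u/ at 11 leftward: 10 /e/ → [+round]; bound reached.
Targets with no active source: positions 3 8 15 stay [-round].
[+round] positions on the surface: 4 7 10 11.

4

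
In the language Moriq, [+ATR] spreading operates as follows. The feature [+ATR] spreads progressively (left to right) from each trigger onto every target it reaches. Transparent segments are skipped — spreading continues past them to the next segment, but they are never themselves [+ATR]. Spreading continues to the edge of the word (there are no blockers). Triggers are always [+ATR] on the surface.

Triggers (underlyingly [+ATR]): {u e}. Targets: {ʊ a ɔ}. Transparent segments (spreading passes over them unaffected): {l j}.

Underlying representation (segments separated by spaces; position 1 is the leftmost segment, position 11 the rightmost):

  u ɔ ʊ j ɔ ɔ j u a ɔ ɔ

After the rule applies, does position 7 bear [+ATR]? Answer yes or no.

no

From /u/ at 1 rightward: 2 /ɔ/ → [+ATR]; 3 /ʊ/ → [+ATR]; 4 /j/ transparent; 5 /ɔ/ → [+ATR]; 6 /ɔ/ → [+ATR]; 7 /j/ transparent; 8 /u/ is itself a trigger — this domain ends here.
From /u/ at 8 rightward: 9 /a/ → [+ATR]; 10 /ɔ/ → [+ATR]; 11 /ɔ/ → [+ATR]; word edge.
[+ATR] positions on the surface: 1 2 3 5 6 8 9 10 11.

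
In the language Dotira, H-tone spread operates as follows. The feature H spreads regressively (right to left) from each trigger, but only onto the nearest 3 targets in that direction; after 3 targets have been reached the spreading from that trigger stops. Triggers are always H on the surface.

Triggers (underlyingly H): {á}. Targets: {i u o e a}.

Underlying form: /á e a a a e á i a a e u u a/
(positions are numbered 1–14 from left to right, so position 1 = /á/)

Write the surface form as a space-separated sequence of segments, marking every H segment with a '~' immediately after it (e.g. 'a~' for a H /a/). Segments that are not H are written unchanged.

á~ e a a~ a~ e~ á~ i a a e u u a

From /á/ at 1 leftward: word edge.
From /á/ at 7 leftward: 6 /e/ → H; 5 /a/ → H; 4 /a/ → H; bound reached.
Targets with no active source: positions 2 3 8 9 10 11 12 13 14 stay [-high tone].
H positions on the surface: 1 4 5 6 7.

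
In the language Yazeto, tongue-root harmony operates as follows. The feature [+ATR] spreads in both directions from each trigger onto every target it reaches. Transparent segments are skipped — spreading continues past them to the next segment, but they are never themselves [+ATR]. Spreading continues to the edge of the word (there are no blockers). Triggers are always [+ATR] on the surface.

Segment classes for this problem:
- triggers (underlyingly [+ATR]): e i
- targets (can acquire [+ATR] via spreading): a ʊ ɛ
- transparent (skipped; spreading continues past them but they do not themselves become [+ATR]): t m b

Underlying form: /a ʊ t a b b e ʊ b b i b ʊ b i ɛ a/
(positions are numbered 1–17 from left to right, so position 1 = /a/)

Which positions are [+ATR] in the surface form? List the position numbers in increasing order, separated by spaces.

1 2 4 7 8 11 13 15 16 17

From /e/ at 7 rightward: 8 /ʊ/ → [+ATR]; 9 /b/ transparent; 10 /b/ transparent; 11 /i/ is itself a trigger — this domain ends here.
From /e/ at 7 leftward: 6 /b/ transparent; 5 /b/ transparent; 4 /a/ → [+ATR]; 3 /t/ transparent; 2 /ʊ/ → [+ATR]; 1 /a/ → [+ATR]; word edge.
From /i/ at 11 rightward: 12 /b/ transparent; 13 /ʊ/ → [+ATR]; 14 /b/ transparent; 15 /i/ is itself a trigger — this domain ends here.
From /i/ at 11 leftward: 10 /b/ transparent; 9 /b/ transparent; 8 /ʊ/ → [+ATR]; 7 /e/ is itself a trigger — this domain ends here.
From /i/ at 15 rightward: 16 /ɛ/ → [+ATR]; 17 /a/ → [+ATR]; word edge.
From /i/ at 15 leftward: 14 /b/ transparent; 13 /ʊ/ → [+ATR]; 12 /b/ transparent; 11 /i/ is itself a trigger — this domain ends here.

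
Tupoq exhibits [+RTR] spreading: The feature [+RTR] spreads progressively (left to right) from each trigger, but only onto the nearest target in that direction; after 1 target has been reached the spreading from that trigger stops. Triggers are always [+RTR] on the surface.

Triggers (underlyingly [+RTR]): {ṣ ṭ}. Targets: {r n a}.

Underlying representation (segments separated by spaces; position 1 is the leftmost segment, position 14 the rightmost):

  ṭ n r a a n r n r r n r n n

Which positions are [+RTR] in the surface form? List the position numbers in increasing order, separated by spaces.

From /ṭ/ at 1 rightward: 2 /n/ → [+RTR]; bound reached.
Targets with no active source: positions 3 4 5 6 7 8 9 10 11 12 13 14 stay [-emphatic].

1 2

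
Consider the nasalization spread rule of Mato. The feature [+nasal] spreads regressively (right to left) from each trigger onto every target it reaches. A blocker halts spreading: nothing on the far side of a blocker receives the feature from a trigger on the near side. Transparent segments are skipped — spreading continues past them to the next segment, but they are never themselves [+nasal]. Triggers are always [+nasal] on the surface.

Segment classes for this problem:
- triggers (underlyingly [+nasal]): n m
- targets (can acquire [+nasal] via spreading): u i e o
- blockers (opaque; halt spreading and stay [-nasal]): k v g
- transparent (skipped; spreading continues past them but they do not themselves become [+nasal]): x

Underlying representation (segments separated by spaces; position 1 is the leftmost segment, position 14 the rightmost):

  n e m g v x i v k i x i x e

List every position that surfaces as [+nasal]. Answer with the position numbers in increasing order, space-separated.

From /n/ at 1 leftward: word edge.
From /m/ at 3 leftward: 2 /e/ → [+nasal]; 1 /n/ is itself a trigger — this domain ends here.
Targets with no active source: positions 7 10 12 14 stay [-nasal].

1 2 3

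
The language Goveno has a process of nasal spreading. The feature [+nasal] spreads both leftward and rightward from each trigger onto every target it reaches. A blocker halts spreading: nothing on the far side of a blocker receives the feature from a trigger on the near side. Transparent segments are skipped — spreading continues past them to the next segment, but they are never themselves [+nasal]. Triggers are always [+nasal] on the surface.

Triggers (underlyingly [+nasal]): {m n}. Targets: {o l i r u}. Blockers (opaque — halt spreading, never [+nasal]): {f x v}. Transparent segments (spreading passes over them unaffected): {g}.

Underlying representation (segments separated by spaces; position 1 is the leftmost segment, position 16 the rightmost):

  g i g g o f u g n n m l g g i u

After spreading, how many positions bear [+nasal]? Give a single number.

From /n/ at 9 rightward: 10 /n/ is itself a trigger — this domain ends here.
From /n/ at 9 leftward: 8 /g/ transparent; 7 /u/ → [+nasal]; 6 /f/ blocks.
From /n/ at 10 rightward: 11 /m/ is itself a trigger — this domain ends here.
From /n/ at 10 leftward: 9 /n/ is itself a trigger — this domain ends here.
From /m/ at 11 rightward: 12 /l/ → [+nasal]; 13 /g/ transparent; 14 /g/ transparent; 15 /i/ → [+nasal]; 16 /u/ → [+nasal]; word edge.
From /m/ at 11 leftward: 10 /n/ is itself a trigger — this domain ends here.
Targets with no active source: positions 2 5 stay [-nasal].
[+nasal] positions on the surface: 7 9 10 11 12 15 16.

7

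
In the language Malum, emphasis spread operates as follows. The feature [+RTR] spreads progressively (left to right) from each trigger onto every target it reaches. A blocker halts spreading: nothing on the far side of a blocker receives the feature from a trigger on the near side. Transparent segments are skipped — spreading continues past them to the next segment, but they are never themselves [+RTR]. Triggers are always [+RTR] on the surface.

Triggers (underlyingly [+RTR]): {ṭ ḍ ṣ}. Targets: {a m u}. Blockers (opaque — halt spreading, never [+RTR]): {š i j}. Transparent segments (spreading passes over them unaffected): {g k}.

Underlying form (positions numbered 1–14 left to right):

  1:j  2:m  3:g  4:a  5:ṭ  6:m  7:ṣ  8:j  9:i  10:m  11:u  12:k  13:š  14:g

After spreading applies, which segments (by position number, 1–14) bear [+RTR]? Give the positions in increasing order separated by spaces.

From /ṭ/ at 5 rightward: 6 /m/ → [+RTR]; 7 /ṣ/ is itself a trigger — this domain ends here.
From /ṣ/ at 7 rightward: 8 /j/ blocks.
Targets with no active source: positions 2 4 10 11 stay [-emphatic].

5 6 7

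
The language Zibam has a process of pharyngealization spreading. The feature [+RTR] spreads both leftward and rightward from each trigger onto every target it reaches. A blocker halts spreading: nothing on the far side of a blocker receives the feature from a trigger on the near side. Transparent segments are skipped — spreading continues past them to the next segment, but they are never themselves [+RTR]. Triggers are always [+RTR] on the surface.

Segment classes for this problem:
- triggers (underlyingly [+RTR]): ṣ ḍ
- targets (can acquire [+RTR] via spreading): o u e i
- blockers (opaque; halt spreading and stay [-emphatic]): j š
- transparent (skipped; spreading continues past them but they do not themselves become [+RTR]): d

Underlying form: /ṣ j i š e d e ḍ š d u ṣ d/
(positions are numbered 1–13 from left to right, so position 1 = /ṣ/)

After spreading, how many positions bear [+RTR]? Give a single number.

6

From /ṣ/ at 1 rightward: 2 /j/ blocks.
From /ṣ/ at 1 leftward: word edge.
From /ḍ/ at 8 rightward: 9 /š/ blocks.
From /ḍ/ at 8 leftward: 7 /e/ → [+RTR]; 6 /d/ transparent; 5 /e/ → [+RTR]; 4 /š/ blocks.
From /ṣ/ at 12 rightward: 13 /d/ transparent; word edge.
From /ṣ/ at 12 leftward: 11 /u/ → [+RTR]; 10 /d/ transparent; 9 /š/ blocks.
Target with no active source: position 3 stays [-emphatic].
[+RTR] positions on the surface: 1 5 7 8 11 12.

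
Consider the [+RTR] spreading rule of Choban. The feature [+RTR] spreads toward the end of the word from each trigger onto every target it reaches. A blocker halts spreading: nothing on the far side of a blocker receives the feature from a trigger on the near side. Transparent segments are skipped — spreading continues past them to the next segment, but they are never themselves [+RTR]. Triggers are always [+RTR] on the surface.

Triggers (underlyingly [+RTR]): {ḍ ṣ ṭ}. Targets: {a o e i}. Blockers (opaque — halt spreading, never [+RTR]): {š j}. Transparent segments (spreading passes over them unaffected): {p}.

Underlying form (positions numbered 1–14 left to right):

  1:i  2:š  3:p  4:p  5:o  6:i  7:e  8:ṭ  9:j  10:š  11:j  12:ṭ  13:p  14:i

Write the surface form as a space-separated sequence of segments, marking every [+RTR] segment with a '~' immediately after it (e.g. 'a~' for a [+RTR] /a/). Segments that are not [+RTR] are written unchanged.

From /ṭ/ at 8 rightward: 9 /j/ blocks.
From /ṭ/ at 12 rightward: 13 /p/ transparent; 14 /i/ → [+RTR]; word edge.
Targets with no active source: positions 1 5 6 7 stay [-emphatic].
[+RTR] positions on the surface: 8 12 14.

i š p p o i e ṭ~ j š j ṭ~ p i~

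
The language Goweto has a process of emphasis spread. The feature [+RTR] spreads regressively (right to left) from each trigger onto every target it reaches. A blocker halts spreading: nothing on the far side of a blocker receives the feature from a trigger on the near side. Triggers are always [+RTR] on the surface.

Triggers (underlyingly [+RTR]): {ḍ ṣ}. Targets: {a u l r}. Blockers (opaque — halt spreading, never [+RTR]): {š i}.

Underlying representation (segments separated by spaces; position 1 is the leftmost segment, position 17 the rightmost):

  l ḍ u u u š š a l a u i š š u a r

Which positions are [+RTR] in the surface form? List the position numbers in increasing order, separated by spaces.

1 2

From /ḍ/ at 2 leftward: 1 /l/ → [+RTR]; word edge.
Targets with no active source: positions 3 4 5 8 9 10 11 15 16 17 stay [-emphatic].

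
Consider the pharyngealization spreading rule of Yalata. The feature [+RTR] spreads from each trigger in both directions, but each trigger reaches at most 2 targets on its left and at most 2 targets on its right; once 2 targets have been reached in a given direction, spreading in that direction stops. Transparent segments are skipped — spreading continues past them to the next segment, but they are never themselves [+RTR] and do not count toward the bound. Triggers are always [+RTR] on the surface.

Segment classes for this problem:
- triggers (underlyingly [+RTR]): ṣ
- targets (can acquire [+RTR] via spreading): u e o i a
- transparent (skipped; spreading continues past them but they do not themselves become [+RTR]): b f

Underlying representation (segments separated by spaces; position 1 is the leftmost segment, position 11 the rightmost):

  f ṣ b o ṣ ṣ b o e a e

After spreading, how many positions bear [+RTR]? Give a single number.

From /ṣ/ at 2 rightward: 3 /b/ transparent; 4 /o/ → [+RTR]; 5 /ṣ/ is itself a trigger — this domain ends here.
From /ṣ/ at 2 leftward: 1 /f/ transparent; word edge.
From /ṣ/ at 5 rightward: 6 /ṣ/ is itself a trigger — this domain ends here.
From /ṣ/ at 5 leftward: 4 /o/ → [+RTR]; 3 /b/ transparent; 2 /ṣ/ is itself a trigger — this domain ends here.
From /ṣ/ at 6 rightward: 7 /b/ transparent; 8 /o/ → [+RTR]; 9 /e/ → [+RTR]; bound reached.
From /ṣ/ at 6 leftward: 5 /ṣ/ is itself a trigger — this domain ends here.
Targets with no active source: positions 10 11 stay [-emphatic].
[+RTR] positions on the surface: 2 4 5 6 8 9.

6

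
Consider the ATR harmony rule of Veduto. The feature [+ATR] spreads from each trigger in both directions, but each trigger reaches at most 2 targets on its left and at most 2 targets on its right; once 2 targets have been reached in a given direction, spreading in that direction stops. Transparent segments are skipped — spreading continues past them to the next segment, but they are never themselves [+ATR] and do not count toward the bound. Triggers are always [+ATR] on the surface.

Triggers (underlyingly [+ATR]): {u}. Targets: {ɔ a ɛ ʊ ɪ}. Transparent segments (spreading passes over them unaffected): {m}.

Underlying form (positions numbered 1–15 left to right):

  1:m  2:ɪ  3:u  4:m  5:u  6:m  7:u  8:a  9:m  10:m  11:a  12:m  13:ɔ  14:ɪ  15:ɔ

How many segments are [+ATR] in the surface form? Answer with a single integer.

6

From /u/ at 3 rightward: 4 /m/ transparent; 5 /u/ is itself a trigger — this domain ends here.
From /u/ at 3 leftward: 2 /ɪ/ → [+ATR]; 1 /m/ transparent; word edge.
From /u/ at 5 rightward: 6 /m/ transparent; 7 /u/ is itself a trigger — this domain ends here.
From /u/ at 5 leftward: 4 /m/ transparent; 3 /u/ is itself a trigger — this domain ends here.
From /u/ at 7 rightward: 8 /a/ → [+ATR]; 9 /m/ transparent; 10 /m/ transparent; 11 /a/ → [+ATR]; bound reached.
From /u/ at 7 leftward: 6 /m/ transparent; 5 /u/ is itself a trigger — this domain ends here.
Targets with no active source: positions 13 14 15 stay [-ATR].
[+ATR] positions on the surface: 2 3 5 7 8 11.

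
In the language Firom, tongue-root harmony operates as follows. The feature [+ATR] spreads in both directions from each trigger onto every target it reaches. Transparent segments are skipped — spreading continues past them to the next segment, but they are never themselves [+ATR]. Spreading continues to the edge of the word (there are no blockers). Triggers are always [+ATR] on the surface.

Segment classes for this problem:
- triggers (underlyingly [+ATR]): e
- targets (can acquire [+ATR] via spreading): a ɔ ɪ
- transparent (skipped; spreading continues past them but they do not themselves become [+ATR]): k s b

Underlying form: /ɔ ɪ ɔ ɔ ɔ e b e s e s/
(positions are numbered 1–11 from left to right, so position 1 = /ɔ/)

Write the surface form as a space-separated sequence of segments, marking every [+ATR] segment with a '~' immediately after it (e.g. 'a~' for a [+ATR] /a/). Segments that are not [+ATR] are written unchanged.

ɔ~ ɪ~ ɔ~ ɔ~ ɔ~ e~ b e~ s e~ s

From /e/ at 6 rightward: 7 /b/ transparent; 8 /e/ is itself a trigger — this domain ends here.
From /e/ at 6 leftward: 5 /ɔ/ → [+ATR]; 4 /ɔ/ → [+ATR]; 3 /ɔ/ → [+ATR]; 2 /ɪ/ → [+ATR]; 1 /ɔ/ → [+ATR]; word edge.
From /e/ at 8 rightward: 9 /s/ transparent; 10 /e/ is itself a trigger — this domain ends here.
From /e/ at 8 leftward: 7 /b/ transparent; 6 /e/ is itself a trigger — this domain ends here.
From /e/ at 10 rightward: 11 /s/ transparent; word edge.
From /e/ at 10 leftward: 9 /s/ transparent; 8 /e/ is itself a trigger — this domain ends here.
[+ATR] positions on the surface: 1 2 3 4 5 6 8 10.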